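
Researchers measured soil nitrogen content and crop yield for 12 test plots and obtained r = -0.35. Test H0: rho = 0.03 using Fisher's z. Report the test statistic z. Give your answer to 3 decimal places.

Fisher z: atanh(-0.35) = -0.365444, atanh(0.03) = 0.030009
z = (z_r − z_0)·√(n−3) = (-0.365444 − 0.030009)·√9 = -0.395453 · 3.000000 = -1.186

-1.186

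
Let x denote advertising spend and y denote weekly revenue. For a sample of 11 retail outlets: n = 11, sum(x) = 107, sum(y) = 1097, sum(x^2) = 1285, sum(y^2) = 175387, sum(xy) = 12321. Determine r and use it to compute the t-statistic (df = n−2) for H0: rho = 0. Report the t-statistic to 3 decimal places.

1.353

S_xy = nΣxy − ΣxΣy = 11·12321 − 107·1097 = 135531 − 117379 = 18152
S_xx = nΣx² − (Σx)² = 11·1285 − 107² = 14135 − 11449 = 2686
S_yy = nΣy² − (Σy)² = 11·175387 − 1097² = 1929257 − 1203409 = 725848
r = S_xy / √(S_xx·S_yy) = 18152 / √(2686·725848) = 18152 / √1949627728 = 18152 / 44154.5890 = 0.4111
t = r·√(n−2)/√(1−r²) = 0.4111·√9 / √(1−0.169003) = 1.233300 / 0.911590 = 1.353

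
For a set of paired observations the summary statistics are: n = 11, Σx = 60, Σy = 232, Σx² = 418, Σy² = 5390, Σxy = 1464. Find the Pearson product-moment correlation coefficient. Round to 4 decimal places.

0.9351

Numerator: nΣxy − (Σx)(Σy) = 11·1464 − (60)(232) = 2184
Denominator: √[(nΣx²−(Σx)²)(nΣy²−(Σy)²)]
  nΣx²−(Σx)² = 11·418 − 3600 = 998;  nΣy²−(Σy)² = 11·5390 − 53824 = 5466
  √(998·5466) = √5455068 = 2335.6087
r = 2184 / 2335.6087 = 0.9351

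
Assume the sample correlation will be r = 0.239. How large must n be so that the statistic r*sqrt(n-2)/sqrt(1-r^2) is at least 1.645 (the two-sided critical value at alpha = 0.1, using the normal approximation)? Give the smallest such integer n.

Need r·√(n−2)/√(1−r²) ≥ 1.645
√(n−2) ≥ 1.645·√(1−0.057121) / 0.239 = 1.645·0.971020 / 0.239 = 6.6834
n−2 ≥ 44.6678  ⇒  n ≥ 46.6678
Smallest integer n = 47

47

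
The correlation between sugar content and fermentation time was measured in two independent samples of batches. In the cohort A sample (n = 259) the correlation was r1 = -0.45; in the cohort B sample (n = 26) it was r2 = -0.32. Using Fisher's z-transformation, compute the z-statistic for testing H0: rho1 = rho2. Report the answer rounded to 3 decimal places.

-0.703

z1 = atanh(-0.45) = -0.484700,  z2 = atanh(-0.32) = -0.331647
SE = √(1/(n1−3) + 1/(n2−3)) = √(1/256 + 1/23) = √(0.0039062 + 0.0434783) = √0.0473845 = 0.217680
z = (z1 − z2)/SE = (-0.484700 − (-0.331647)) / 0.217680 = -0.153053 / 0.217680 = -0.703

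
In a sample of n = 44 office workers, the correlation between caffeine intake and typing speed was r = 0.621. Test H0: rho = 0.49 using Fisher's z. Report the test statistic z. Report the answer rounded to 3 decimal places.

Fisher z: atanh(0.621) = 0.726631, atanh(0.49) = 0.536060
z = (z_r − z_0)·√(n−3) = (0.726631 − 0.536060)·√41 = 0.190571 · 6.403124 = 1.220

1.220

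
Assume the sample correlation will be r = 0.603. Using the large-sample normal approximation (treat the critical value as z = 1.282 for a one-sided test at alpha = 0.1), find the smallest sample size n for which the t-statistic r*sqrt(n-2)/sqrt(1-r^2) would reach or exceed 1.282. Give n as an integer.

5

r√(n−2)/√(1−r²) ≥ 1.282  ⇔  n−2 ≥ (1.282)²·(1−r²)/r²
(1−r²)/r² = (1−0.363609)/0.363609 = 1.7502
n ≥ 2 + 1.643524·1.7502 = 2 + 2.8765 = 4.8765
⌈4.8765⌉ = 5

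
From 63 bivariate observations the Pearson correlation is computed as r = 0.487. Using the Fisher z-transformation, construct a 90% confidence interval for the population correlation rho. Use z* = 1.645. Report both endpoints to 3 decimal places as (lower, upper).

z_r = atanh(0.487) = 0.532120;  SE = 1/√(n−3) = 1/√60 = 0.129099
z-limits: 0.532120 ± 1.645·0.129099 = 0.532120 ± 0.212368 = [0.319752, 0.744488]
ρ-limits: (tanh 0.319752, tanh 0.744488) = (0.309, 0.632)

(0.309, 0.632)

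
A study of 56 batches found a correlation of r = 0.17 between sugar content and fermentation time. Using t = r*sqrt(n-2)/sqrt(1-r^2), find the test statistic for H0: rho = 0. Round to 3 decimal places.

t = r·√(n−2) / √(1−r²) with r = 0.17, n = 56
  = 0.17·√54 / √(1 − 0.0289)
  = 0.17·7.348469 / 0.985444
  = 1.249240 / 0.985444 = 1.268

1.268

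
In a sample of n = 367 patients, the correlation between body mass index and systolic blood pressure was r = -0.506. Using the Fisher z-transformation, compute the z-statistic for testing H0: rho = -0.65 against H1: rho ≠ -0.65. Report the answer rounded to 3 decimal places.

4.158

Fisher z: atanh(-0.506) = -0.557338, atanh(-0.65) = -0.775299
z = (z_r − z_0)·√(n−3) = (-0.557338 − (-0.775299))·√364 = 0.217961 · 19.078784 = 4.158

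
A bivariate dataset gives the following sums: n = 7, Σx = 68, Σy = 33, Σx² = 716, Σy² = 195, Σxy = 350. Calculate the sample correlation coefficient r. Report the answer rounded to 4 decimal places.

Numerator: nΣxy − (Σx)(Σy) = 7·350 − (68)(33) = 206
Denominator: √[(nΣx²−(Σx)²)(nΣy²−(Σy)²)]
  nΣx²−(Σx)² = 7·716 − 4624 = 388;  nΣy²−(Σy)² = 7·195 − 1089 = 276
  √(388·276) = √107088 = 327.2430
r = 206 / 327.2430 = 0.6295

0.6295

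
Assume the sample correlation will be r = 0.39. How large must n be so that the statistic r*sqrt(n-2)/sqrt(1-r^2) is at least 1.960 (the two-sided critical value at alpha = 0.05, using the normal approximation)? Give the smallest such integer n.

24

Need r·√(n−2)/√(1−r²) ≥ 1.960
√(n−2) ≥ 1.960·√(1−0.1521) / 0.39 = 1.960·0.920815 / 0.39 = 4.6277
n−2 ≥ 21.4156  ⇒  n ≥ 23.4156
Smallest integer n = 24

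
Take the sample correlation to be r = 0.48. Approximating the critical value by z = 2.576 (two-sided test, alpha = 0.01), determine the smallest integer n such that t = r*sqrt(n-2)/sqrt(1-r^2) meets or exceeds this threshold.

r√(n−2)/√(1−r²) ≥ 2.576  ⇔  n−2 ≥ (2.576)²·(1−r²)/r²
(1−r²)/r² = (1−0.2304)/0.2304 = 3.3403
n ≥ 2 + 6.635776·3.3403 = 2 + 22.1655 = 24.1655
⌈24.1655⌉ = 25

25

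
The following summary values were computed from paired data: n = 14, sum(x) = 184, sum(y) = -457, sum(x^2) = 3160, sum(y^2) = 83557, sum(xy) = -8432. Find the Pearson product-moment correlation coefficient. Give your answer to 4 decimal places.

-0.3400

Numerator: nΣxy − (Σx)(Σy) = 14·(-8432) − (184)(-457) = -33960
Denominator: √[(nΣx²−(Σx)²)(nΣy²−(Σy)²)]
  nΣx²−(Σx)² = 14·3160 − 33856 = 10384;  nΣy²−(Σy)² = 14·83557 − 208849 = 960949
  √(10384·960949) = √9978494416 = 99892.4142
r = -33960 / 99892.4142 = -0.3400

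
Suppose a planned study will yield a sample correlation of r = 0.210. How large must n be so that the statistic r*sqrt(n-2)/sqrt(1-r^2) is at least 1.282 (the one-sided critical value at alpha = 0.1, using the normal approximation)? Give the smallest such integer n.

38

Need r·√(n−2)/√(1−r²) ≥ 1.282
√(n−2) ≥ 1.282·√(1−0.044100) / 0.210 = 1.282·0.977701 / 0.210 = 5.9686
n−2 ≥ 35.6242  ⇒  n ≥ 37.6242
Smallest integer n = 38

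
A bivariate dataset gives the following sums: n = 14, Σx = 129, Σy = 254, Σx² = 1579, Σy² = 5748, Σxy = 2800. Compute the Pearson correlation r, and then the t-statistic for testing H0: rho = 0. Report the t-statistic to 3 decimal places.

3.293

S_xy = nΣxy − ΣxΣy = 14·2800 − 129·254 = 39200 − 32766 = 6434
S_xx = nΣx² − (Σx)² = 14·1579 − 129² = 22106 − 16641 = 5465
S_yy = nΣy² − (Σy)² = 14·5748 − 254² = 80472 − 64516 = 15956
r = S_xy / √(S_xx·S_yy) = 6434 / √(5465·15956) = 6434 / √87199540 = 6434 / 9338.0694 = 0.6890
t = r·√(n−2)/√(1−r²) = 0.6890·√12 / √(1−0.474721) = 2.386766 / 0.724761 = 3.293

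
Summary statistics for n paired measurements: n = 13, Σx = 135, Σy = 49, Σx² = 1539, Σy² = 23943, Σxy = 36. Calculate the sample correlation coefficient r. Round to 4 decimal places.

Numerator: nΣxy − (Σx)(Σy) = 13·36 − (135)(49) = -6147
Denominator: √[(nΣx²−(Σx)²)(nΣy²−(Σy)²)]
  nΣx²−(Σx)² = 13·1539 − 18225 = 1782;  nΣy²−(Σy)² = 13·23943 − 2401 = 308858
  √(1782·308858) = √550384956 = 23460.2847
r = -6147 / 23460.2847 = -0.2620

-0.2620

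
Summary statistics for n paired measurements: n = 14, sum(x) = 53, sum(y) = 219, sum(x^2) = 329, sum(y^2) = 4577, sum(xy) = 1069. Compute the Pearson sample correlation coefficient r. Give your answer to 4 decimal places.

0.6242

Numerator: nΣxy − (Σx)(Σy) = 14·1069 − (53)(219) = 3359
Denominator: √[(nΣx²−(Σx)²)(nΣy²−(Σy)²)]
  nΣx²−(Σx)² = 14·329 − 2809 = 1797;  nΣy²−(Σy)² = 14·4577 − 47961 = 16117
  √(1797·16117) = √28962249 = 5381.6586
r = 3359 / 5381.6586 = 0.6242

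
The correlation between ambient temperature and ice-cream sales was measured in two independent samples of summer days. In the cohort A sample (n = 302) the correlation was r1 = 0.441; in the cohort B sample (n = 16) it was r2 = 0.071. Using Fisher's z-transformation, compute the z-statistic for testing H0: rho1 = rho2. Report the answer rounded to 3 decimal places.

Fisher z-transforms: z1 = atanh(0.441) = 0.473472, z2 = atanh(0.071) = 0.071120; difference d = 0.402352
Var(d) = 1/299 + 1/13 = 0.0033445 + 0.0769231 = 0.0802676
z = d/√Var(d) = 0.402352 / √0.0802676 = 0.402352 / 0.283315 = 1.420

1.420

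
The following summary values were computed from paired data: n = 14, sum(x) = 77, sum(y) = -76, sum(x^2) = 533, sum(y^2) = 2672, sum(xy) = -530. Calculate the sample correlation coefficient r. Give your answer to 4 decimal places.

S_xy = nΣxy − ΣxΣy = 14·(-530) − 77·(-76) = -7420 − (-5852) = -1568
S_xx = nΣx² − (Σx)² = 14·533 − 77² = 7462 − 5929 = 1533
S_yy = nΣy² − (Σy)² = 14·2672 − (-76)² = 37408 − 5776 = 31632
r = S_xy / √(S_xx·S_yy) = -1568 / √(1533·31632) = -1568 / √48491856 = -1568 / 6963.6094 = -0.2252

-0.2252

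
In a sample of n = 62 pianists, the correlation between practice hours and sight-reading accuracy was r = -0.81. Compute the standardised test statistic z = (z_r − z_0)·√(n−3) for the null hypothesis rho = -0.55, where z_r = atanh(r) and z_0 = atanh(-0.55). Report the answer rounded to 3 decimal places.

-3.907

z_r = atanh(-0.81) = -1.127029,  z_0 = atanh(-0.55) = -0.618381
SE = 1/√(n−3) = 1/√59 = 0.130189
z = (z_r − z_0)/SE = (-1.127029 − (-0.618381)) / 0.130189 = -0.508648 / 0.130189 = -3.907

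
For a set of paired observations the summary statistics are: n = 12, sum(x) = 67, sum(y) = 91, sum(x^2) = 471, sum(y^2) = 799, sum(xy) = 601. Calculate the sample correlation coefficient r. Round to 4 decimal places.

0.9044

S_xy = nΣxy − ΣxΣy = 12·601 − 67·91 = 7212 − 6097 = 1115
S_xx = nΣx² − (Σx)² = 12·471 − 67² = 5652 − 4489 = 1163
S_yy = nΣy² − (Σy)² = 12·799 − 91² = 9588 − 8281 = 1307
r = S_xy / √(S_xx·S_yy) = 1115 / √(1163·1307) = 1115 / √1520041 = 1115 / 1232.8994 = 0.9044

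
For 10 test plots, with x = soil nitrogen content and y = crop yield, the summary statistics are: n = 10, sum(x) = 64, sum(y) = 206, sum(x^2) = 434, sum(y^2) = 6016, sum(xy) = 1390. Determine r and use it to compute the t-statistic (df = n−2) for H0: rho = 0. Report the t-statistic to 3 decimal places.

1.037

Numerator: nΣxy − (Σx)(Σy) = 10·1390 − (64)(206) = 716
Denominator: √[(nΣx²−(Σx)²)(nΣy²−(Σy)²)]
  nΣx²−(Σx)² = 10·434 − 4096 = 244;  nΣy²−(Σy)² = 10·6016 − 42436 = 17724
  √(244·17724) = √4324656 = 2079.5807
r = 716 / 2079.5807 = 0.3443
t = r·√(n−2)/√(1−r²) = 0.3443·√8 / √(1−0.118542) = 0.973827 / 0.938860 = 1.037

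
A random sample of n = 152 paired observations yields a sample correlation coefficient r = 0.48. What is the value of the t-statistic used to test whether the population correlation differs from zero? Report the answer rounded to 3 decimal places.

t = r·√(n−2) / √(1−r²) with r = 0.48, n = 152
  = 0.48·√150 / √(1 − 0.2304)
  = 0.48·12.247449 / 0.877268
  = 5.878776 / 0.877268 = 6.701

6.701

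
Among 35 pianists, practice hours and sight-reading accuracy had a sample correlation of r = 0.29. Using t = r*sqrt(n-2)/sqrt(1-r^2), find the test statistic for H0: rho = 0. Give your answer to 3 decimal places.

1 − r² = 1 − 0.0841 = 0.9159;  √(1−r²) = 0.957027
√(n−2) = √33 = 5.744563
t = r·√(n−2)/√(1−r²) = 0.29 · 5.744563 / 0.957027 = 1.741

1.741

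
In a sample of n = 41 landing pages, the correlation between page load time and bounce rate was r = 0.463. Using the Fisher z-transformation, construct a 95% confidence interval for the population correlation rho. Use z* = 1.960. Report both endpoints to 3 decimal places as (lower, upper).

(0.181, 0.675)

Fisher z: z_r = atanh(r) = ½·ln((1+0.463)/(1−0.463)) = 0.501123
SE(z) = 1/√(n−3) = 1/√38 = 0.162221
95% ⇒ z* = 1.960; margin = 1.960·0.162221 = 0.317953
CI on z-scale: (0.183170, 0.819076)
Back-transform: tanh(0.183170) = 0.181149, tanh(0.819076) = 0.674567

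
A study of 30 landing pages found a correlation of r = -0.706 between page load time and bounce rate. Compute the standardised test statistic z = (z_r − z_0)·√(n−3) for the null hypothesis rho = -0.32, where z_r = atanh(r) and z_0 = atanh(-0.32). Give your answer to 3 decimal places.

-2.845

Fisher z: atanh(-0.706) = -0.879163, atanh(-0.32) = -0.331647
z = (z_r − z_0)·√(n−3) = (-0.879163 − (-0.331647))·√27 = -0.547516 · 5.196152 = -2.845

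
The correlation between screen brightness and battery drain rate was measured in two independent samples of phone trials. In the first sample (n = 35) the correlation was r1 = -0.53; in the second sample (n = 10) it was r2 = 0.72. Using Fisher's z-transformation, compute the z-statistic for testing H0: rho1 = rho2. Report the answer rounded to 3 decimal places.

z1 = atanh(-0.53) = -0.590145,  z2 = atanh(0.72) = 0.907645
SE = √(1/(n1−3) + 1/(n2−3)) = √(1/32 + 1/7) = √(0.0312500 + 0.1428571) = √0.1741071 = 0.417261
z = (z1 − z2)/SE = (-0.590145 − 0.907645) / 0.417261 = -1.497790 / 0.417261 = -3.590

-3.590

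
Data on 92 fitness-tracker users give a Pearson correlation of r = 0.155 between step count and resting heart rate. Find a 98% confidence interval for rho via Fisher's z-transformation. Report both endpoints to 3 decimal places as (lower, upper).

(-0.090, 0.382)

z_r = atanh(0.155) = 0.156259;  SE = 1/√(n−3) = 1/√89 = 0.106000
z-limits: 0.156259 ± 2.326·0.106000 = 0.156259 ± 0.246556 = [-0.090297, 0.402815]
ρ-limits: (tanh -0.090297, tanh 0.402815) = (-0.090, 0.382)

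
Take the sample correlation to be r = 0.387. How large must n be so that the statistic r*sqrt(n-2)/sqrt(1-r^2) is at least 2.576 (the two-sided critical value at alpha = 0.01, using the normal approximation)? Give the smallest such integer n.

Need r·√(n−2)/√(1−r²) ≥ 2.576
√(n−2) ≥ 2.576·√(1−0.149769) / 0.387 = 2.576·0.922080 / 0.387 = 6.1377
n−2 ≥ 37.6714  ⇒  n ≥ 39.6714
Smallest integer n = 40

40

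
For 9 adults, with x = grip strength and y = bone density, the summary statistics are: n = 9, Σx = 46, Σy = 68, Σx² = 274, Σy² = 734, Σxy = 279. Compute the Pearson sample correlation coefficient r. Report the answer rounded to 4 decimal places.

-0.7408

Numerator: nΣxy − (Σx)(Σy) = 9·279 − (46)(68) = -617
Denominator: √[(nΣx²−(Σx)²)(nΣy²−(Σy)²)]
  nΣx²−(Σx)² = 9·274 − 2116 = 350;  nΣy²−(Σy)² = 9·734 − 4624 = 1982
  √(350·1982) = √693700 = 832.8865
r = -617 / 832.8865 = -0.7408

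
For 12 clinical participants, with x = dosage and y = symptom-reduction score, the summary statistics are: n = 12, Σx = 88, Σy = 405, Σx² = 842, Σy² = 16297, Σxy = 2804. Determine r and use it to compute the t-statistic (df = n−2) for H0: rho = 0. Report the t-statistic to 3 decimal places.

Numerator: nΣxy − (Σx)(Σy) = 12·2804 − (88)(405) = -1992
Denominator: √[(nΣx²−(Σx)²)(nΣy²−(Σy)²)]
  nΣx²−(Σx)² = 12·842 − 7744 = 2360;  nΣy²−(Σy)² = 12·16297 − 164025 = 31539
  √(2360·31539) = √74432040 = 8627.4005
r = -1992 / 8627.4005 = -0.2309
t = r·√(n−2)/√(1−r²) = -0.2309·√10 / √(1−0.053315) = -0.730170 / 0.972977 = -0.750

-0.750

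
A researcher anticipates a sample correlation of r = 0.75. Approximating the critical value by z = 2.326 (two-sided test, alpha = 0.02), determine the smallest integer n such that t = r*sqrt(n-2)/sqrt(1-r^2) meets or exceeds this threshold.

Need r·√(n−2)/√(1−r²) ≥ 2.326
√(n−2) ≥ 2.326·√(1−0.5625) / 0.75 = 2.326·0.661438 / 0.75 = 2.0513
n−2 ≥ 4.2078  ⇒  n ≥ 6.2078
Smallest integer n = 7

7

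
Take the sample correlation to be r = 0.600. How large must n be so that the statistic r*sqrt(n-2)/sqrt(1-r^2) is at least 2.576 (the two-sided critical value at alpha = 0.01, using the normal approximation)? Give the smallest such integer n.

r√(n−2)/√(1−r²) ≥ 2.576  ⇔  n−2 ≥ (2.576)²·(1−r²)/r²
(1−r²)/r² = (1−0.360000)/0.360000 = 1.7778
n ≥ 2 + 6.635776·1.7778 = 2 + 11.7971 = 13.7971
⌈13.7971⌉ = 14

14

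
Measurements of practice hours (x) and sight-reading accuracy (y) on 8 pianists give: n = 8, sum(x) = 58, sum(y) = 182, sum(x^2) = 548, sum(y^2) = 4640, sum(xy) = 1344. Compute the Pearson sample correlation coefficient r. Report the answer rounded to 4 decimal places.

Numerator: nΣxy − (Σx)(Σy) = 8·1344 − (58)(182) = 196
Denominator: √[(nΣx²−(Σx)²)(nΣy²−(Σy)²)]
  nΣx²−(Σx)² = 8·548 − 3364 = 1020;  nΣy²−(Σy)² = 8·4640 − 33124 = 3996
  √(1020·3996) = √4075920 = 2018.8908
r = 196 / 2018.8908 = 0.0971

0.0971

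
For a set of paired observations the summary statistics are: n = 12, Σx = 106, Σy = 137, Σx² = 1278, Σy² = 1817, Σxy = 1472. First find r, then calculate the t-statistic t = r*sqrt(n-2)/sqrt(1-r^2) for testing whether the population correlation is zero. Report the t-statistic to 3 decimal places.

S_xy = nΣxy − ΣxΣy = 12·1472 − 106·137 = 17664 − 14522 = 3142
S_xx = nΣx² − (Σx)² = 12·1278 − 106² = 15336 − 11236 = 4100
S_yy = nΣy² − (Σy)² = 12·1817 − 137² = 21804 − 18769 = 3035
r = S_xy / √(S_xx·S_yy) = 3142 / √(4100·3035) = 3142 / √12443500 = 3142 / 3527.5345 = 0.8907
t = r·√(n−2)/√(1−r²) = 0.8907·√10 / √(1−0.793346) = 2.816641 / 0.454592 = 6.196

6.196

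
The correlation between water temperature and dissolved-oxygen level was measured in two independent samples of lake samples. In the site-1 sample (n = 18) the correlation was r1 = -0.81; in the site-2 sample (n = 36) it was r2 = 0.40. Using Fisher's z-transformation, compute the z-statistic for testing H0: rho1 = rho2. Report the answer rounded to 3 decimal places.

-4.980

Fisher z-transforms: z1 = atanh(-0.81) = -1.127029, z2 = atanh(0.40) = 0.423649; difference d = -1.550678
Var(d) = 1/15 + 1/33 = 0.0666667 + 0.0303030 = 0.0969697
z = d/√Var(d) = -1.550678 / √0.0969697 = -1.550678 / 0.311400 = -4.980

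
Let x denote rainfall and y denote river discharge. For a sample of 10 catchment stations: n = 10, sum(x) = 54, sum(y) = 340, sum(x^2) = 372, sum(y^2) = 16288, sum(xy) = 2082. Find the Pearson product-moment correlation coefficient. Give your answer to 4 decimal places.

0.3990

Numerator: nΣxy − (Σx)(Σy) = 10·2082 − (54)(340) = 2460
Denominator: √[(nΣx²−(Σx)²)(nΣy²−(Σy)²)]
  nΣx²−(Σx)² = 10·372 − 2916 = 804;  nΣy²−(Σy)² = 10·16288 − 115600 = 47280
  √(804·47280) = √38013120 = 6165.4781
r = 2460 / 6165.4781 = 0.3990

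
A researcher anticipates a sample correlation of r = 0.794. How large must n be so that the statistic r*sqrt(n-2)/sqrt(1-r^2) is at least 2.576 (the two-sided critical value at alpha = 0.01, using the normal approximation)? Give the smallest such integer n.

6

r√(n−2)/√(1−r²) ≥ 2.576  ⇔  n−2 ≥ (2.576)²·(1−r²)/r²
(1−r²)/r² = (1−0.630436)/0.630436 = 0.5862
n ≥ 2 + 6.635776·0.5862 = 2 + 3.8899 = 5.8899
⌈5.8899⌉ = 6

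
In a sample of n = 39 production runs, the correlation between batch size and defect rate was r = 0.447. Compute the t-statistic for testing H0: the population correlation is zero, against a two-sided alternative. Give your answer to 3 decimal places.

3.040

1 − r² = 1 − 0.199809 = 0.800191;  √(1−r²) = 0.894534
√(n−2) = √37 = 6.082763
t = r·√(n−2)/√(1−r²) = 0.447 · 6.082763 / 0.894534 = 3.040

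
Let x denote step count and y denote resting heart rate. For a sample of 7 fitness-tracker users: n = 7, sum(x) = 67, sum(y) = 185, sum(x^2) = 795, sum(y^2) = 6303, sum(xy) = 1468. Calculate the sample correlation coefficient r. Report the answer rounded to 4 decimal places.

-0.6494

Numerator: nΣxy − (Σx)(Σy) = 7·1468 − (67)(185) = -2119
Denominator: √[(nΣx²−(Σx)²)(nΣy²−(Σy)²)]
  nΣx²−(Σx)² = 7·795 − 4489 = 1076;  nΣy²−(Σy)² = 7·6303 − 34225 = 9896
  √(1076·9896) = √10648096 = 3263.1420
r = -2119 / 3263.1420 = -0.6494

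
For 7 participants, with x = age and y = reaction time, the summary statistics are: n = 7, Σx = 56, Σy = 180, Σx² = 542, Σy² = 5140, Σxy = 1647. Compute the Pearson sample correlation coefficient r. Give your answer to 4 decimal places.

0.9441

S_xy = nΣxy − ΣxΣy = 7·1647 − 56·180 = 11529 − 10080 = 1449
S_xx = nΣx² − (Σx)² = 7·542 − 56² = 3794 − 3136 = 658
S_yy = nΣy² − (Σy)² = 7·5140 − 180² = 35980 − 32400 = 3580
r = S_xy / √(S_xx·S_yy) = 1449 / √(658·3580) = 1449 / √2355640 = 1449 / 1534.8094 = 0.9441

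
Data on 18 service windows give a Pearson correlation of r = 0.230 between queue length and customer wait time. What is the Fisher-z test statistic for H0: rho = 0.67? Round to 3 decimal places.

-2.233

Fisher z: atanh(0.230) = 0.234189, atanh(0.67) = 0.810743
z = (z_r − z_0)·√(n−3) = (0.234189 − 0.810743)·√15 = -0.576554 · 3.872983 = -2.233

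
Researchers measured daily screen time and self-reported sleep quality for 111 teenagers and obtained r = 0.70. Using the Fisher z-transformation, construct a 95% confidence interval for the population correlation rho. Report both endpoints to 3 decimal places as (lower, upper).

z_r = atanh(0.70) = 0.867301;  SE = 1/√(n−3) = 1/√108 = 0.096225
z-limits: 0.867301 ± 1.960·0.096225 = 0.867301 ± 0.188601 = [0.678700, 1.055902]
ρ-limits: (tanh 0.678700, tanh 1.055902) = (0.591, 0.784)

(0.591, 0.784)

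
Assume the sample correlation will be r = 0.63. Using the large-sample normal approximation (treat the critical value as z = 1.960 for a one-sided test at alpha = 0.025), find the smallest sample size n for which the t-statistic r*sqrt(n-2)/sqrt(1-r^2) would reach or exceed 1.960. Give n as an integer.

8

Need r·√(n−2)/√(1−r²) ≥ 1.960
√(n−2) ≥ 1.960·√(1−0.3969) / 0.63 = 1.960·0.776595 / 0.63 = 2.4161
n−2 ≥ 5.8375  ⇒  n ≥ 7.8375
Smallest integer n = 8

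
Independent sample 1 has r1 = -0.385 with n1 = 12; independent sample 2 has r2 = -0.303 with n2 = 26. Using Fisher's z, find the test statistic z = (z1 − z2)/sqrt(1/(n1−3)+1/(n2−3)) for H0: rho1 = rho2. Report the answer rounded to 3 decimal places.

Fisher z-transforms: z1 = atanh(-0.385) = -0.405917, z2 = atanh(-0.303) = -0.312820; difference d = -0.093097
Var(d) = 1/9 + 1/23 = 0.1111111 + 0.0434783 = 0.1545894
z = d/√Var(d) = -0.093097 / √0.1545894 = -0.093097 / 0.393179 = -0.237

-0.237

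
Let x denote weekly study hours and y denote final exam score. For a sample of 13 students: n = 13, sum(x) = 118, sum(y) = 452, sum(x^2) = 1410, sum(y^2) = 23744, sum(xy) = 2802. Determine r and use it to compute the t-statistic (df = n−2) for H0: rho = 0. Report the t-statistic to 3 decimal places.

Numerator: nΣxy − (Σx)(Σy) = 13·2802 − (118)(452) = -16910
Denominator: √[(nΣx²−(Σx)²)(nΣy²−(Σy)²)]
  nΣx²−(Σx)² = 13·1410 − 13924 = 4406;  nΣy²−(Σy)² = 13·23744 − 204304 = 104368
  √(4406·104368) = √459845408 = 21444.0063
r = -16910 / 21444.0063 = -0.7886
t = r·√(n−2)/√(1−r²) = -0.7886·√11 / √(1−0.621890) = -2.615490 / 0.614906 = -4.253

-4.253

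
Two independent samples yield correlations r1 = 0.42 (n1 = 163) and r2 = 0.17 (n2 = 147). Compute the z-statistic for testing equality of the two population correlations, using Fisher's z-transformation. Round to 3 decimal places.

2.403

z1 = atanh(0.42) = 0.447692,  z2 = atanh(0.17) = 0.171667
SE = √(1/(n1−3) + 1/(n2−3)) = √(1/160 + 1/144) = √(0.0062500 + 0.0069444) = √0.0131944 = 0.114867
z = (z1 − z2)/SE = (0.447692 − 0.171667) / 0.114867 = 0.276025 / 0.114867 = 2.403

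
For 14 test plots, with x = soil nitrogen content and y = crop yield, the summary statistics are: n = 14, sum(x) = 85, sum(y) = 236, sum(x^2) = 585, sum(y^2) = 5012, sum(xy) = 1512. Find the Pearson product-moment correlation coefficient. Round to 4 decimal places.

0.2965

S_xy = nΣxy − ΣxΣy = 14·1512 − 85·236 = 21168 − 20060 = 1108
S_xx = nΣx² − (Σx)² = 14·585 − 85² = 8190 − 7225 = 965
S_yy = nΣy² − (Σy)² = 14·5012 − 236² = 70168 − 55696 = 14472
r = S_xy / √(S_xx·S_yy) = 1108 / √(965·14472) = 1108 / √13965480 = 1108 / 3737.0416 = 0.2965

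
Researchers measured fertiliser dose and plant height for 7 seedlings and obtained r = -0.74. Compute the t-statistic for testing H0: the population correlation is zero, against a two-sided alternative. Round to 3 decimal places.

-2.460

t = r·√(n−2) / √(1−r²) with r = -0.74, n = 7
  = -0.74·√5 / √(1 − 0.5476)
  = -0.74·2.236068 / 0.672607
  = -1.654690 / 0.672607 = -2.460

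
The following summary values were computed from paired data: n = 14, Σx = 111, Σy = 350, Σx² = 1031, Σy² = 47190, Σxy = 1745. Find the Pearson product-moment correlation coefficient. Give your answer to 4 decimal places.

Numerator: nΣxy − (Σx)(Σy) = 14·1745 − (111)(350) = -14420
Denominator: √[(nΣx²−(Σx)²)(nΣy²−(Σy)²)]
  nΣx²−(Σx)² = 14·1031 − 12321 = 2113;  nΣy²−(Σy)² = 14·47190 − 122500 = 538160
  √(2113·538160) = √1137132080 = 33721.3891
r = -14420 / 33721.3891 = -0.4276

-0.4276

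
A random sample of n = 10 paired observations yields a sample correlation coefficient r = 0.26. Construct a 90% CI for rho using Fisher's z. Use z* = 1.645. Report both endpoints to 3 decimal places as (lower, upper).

(-0.341, 0.710)

Fisher z: z_r = atanh(r) = ½·ln((1+0.26)/(1−0.26)) = 0.266108
SE(z) = 1/√(n−3) = 1/√7 = 0.377964
90% ⇒ z* = 1.645; margin = 1.645·0.377964 = 0.621751
CI on z-scale: (-0.355643, 0.887859)
Back-transform: tanh(-0.355643) = -0.341371, tanh(0.887859) = 0.710335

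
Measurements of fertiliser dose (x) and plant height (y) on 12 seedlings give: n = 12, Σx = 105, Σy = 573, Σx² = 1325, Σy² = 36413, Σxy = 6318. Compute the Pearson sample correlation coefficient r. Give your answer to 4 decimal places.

0.6801

Numerator: nΣxy − (Σx)(Σy) = 12·6318 − (105)(573) = 15651
Denominator: √[(nΣx²−(Σx)²)(nΣy²−(Σy)²)]
  nΣx²−(Σx)² = 12·1325 − 11025 = 4875;  nΣy²−(Σy)² = 12·36413 − 328329 = 108627
  √(4875·108627) = √529556625 = 23012.0974
r = 15651 / 23012.0974 = 0.6801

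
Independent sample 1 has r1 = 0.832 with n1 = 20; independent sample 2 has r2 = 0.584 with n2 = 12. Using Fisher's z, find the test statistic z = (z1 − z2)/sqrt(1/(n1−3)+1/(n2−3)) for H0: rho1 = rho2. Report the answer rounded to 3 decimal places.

1.276

Fisher z-transforms: z1 = atanh(0.832) = 1.194600, z2 = atanh(0.584) = 0.668512; difference d = 0.526088
Var(d) = 1/17 + 1/9 = 0.0588235 + 0.1111111 = 0.1699346
z = d/√Var(d) = 0.526088 / √0.1699346 = 0.526088 / 0.412231 = 1.276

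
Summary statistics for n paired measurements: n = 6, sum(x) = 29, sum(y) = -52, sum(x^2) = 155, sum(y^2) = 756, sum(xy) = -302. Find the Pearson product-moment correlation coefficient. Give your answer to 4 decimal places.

-0.7529

Numerator: nΣxy − (Σx)(Σy) = 6·(-302) − (29)(-52) = -304
Denominator: √[(nΣx²−(Σx)²)(nΣy²−(Σy)²)]
  nΣx²−(Σx)² = 6·155 − 841 = 89;  nΣy²−(Σy)² = 6·756 − 2704 = 1832
  √(89·1832) = √163048 = 403.7920
r = -304 / 403.7920 = -0.7529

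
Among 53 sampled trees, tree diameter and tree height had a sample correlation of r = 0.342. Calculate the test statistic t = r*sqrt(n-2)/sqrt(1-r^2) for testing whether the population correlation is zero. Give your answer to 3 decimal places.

t = r·√(n−2) / √(1−r²) with r = 0.342, n = 53
  = 0.342·√51 / √(1 − 0.116964)
  = 0.342·7.141428 / 0.939700
  = 2.442368 / 0.939700 = 2.599

2.599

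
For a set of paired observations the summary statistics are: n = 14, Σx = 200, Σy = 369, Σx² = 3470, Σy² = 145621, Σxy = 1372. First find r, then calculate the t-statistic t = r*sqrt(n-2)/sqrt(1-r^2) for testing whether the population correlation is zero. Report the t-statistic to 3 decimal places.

S_xy = nΣxy − ΣxΣy = 14·1372 − 200·369 = 19208 − 73800 = -54592
S_xx = nΣx² − (Σx)² = 14·3470 − 200² = 48580 − 40000 = 8580
S_yy = nΣy² − (Σy)² = 14·145621 − 369² = 2038694 − 136161 = 1902533
r = S_xy / √(S_xx·S_yy) = -54592 / √(8580·1902533) = -54592 / √16323733140 = -54592 / 127764.3657 = -0.4273
t = r·√(n−2)/√(1−r²) = -0.4273·√12 / √(1−0.182585) = -1.480211 / 0.904110 = -1.637

-1.637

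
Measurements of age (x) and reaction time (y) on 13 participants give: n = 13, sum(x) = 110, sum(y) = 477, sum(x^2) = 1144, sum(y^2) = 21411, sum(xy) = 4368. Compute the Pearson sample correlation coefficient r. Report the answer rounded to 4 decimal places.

0.3635

Numerator: nΣxy − (Σx)(Σy) = 13·4368 − (110)(477) = 4314
Denominator: √[(nΣx²−(Σx)²)(nΣy²−(Σy)²)]
  nΣx²−(Σx)² = 13·1144 − 12100 = 2772;  nΣy²−(Σy)² = 13·21411 − 227529 = 50814
  √(2772·50814) = √140856408 = 11868.2942
r = 4314 / 11868.2942 = 0.3635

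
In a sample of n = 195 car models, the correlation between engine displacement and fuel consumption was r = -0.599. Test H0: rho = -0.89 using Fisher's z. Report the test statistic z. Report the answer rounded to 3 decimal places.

Fisher z: atanh(-0.599) = -0.691586, atanh(-0.89) = -1.421926
z = (z_r − z_0)·√(n−3) = (-0.691586 − (-1.421926))·√192 = 0.730340 · 13.856406 = 10.120

10.120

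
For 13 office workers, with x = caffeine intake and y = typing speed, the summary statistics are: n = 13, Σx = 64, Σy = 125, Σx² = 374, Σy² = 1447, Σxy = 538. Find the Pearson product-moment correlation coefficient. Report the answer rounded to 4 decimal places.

-0.6440

Numerator: nΣxy − (Σx)(Σy) = 13·538 − (64)(125) = -1006
Denominator: √[(nΣx²−(Σx)²)(nΣy²−(Σy)²)]
  nΣx²−(Σx)² = 13·374 − 4096 = 766;  nΣy²−(Σy)² = 13·1447 − 15625 = 3186
  √(766·3186) = √2440476 = 1562.2023
r = -1006 / 1562.2023 = -0.6440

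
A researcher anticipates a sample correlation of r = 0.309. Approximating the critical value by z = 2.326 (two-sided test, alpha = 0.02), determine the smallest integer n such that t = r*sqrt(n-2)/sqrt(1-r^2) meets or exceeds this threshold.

Need r·√(n−2)/√(1−r²) ≥ 2.326
√(n−2) ≥ 2.326·√(1−0.095481) / 0.309 = 2.326·0.951062 / 0.309 = 7.1591
n−2 ≥ 51.2527  ⇒  n ≥ 53.2527
Smallest integer n = 54

54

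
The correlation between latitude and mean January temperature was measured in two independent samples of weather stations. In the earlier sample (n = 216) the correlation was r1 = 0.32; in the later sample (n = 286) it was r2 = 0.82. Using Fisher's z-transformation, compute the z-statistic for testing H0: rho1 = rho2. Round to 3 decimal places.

-9.097

Fisher z-transforms: z1 = atanh(0.32) = 0.331647, z2 = atanh(0.82) = 1.156817; difference d = -0.825170
Var(d) = 1/213 + 1/283 = 0.0046948 + 0.0035336 = 0.0082284
z = d/√Var(d) = -0.825170 / √0.0082284 = -0.825170 / 0.090711 = -9.097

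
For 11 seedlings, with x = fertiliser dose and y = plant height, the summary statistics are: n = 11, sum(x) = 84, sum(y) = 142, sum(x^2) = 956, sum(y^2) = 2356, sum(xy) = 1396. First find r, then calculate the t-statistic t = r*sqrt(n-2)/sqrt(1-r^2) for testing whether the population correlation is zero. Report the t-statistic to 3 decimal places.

Numerator: nΣxy − (Σx)(Σy) = 11·1396 − (84)(142) = 3428
Denominator: √[(nΣx²−(Σx)²)(nΣy²−(Σy)²)]
  nΣx²−(Σx)² = 11·956 − 7056 = 3460;  nΣy²−(Σy)² = 11·2356 − 20164 = 5752
  √(3460·5752) = √19901920 = 4461.1568
r = 3428 / 4461.1568 = 0.7684
t = r·√(n−2)/√(1−r²) = 0.7684·√9 / √(1−0.590439) = 2.305200 / 0.639970 = 3.602

3.602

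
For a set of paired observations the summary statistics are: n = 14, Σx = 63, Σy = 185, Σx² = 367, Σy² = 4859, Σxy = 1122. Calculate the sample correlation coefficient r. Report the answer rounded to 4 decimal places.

0.6448

S_xy = nΣxy − ΣxΣy = 14·1122 − 63·185 = 15708 − 11655 = 4053
S_xx = nΣx² − (Σx)² = 14·367 − 63² = 5138 − 3969 = 1169
S_yy = nΣy² − (Σy)² = 14·4859 − 185² = 68026 − 34225 = 33801
r = S_xy / √(S_xx·S_yy) = 4053 / √(1169·33801) = 4053 / √39513369 = 4053 / 6285.9660 = 0.6448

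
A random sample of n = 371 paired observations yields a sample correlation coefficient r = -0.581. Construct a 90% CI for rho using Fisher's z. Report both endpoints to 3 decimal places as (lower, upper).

z_r = atanh(-0.581) = -0.663971;  SE = 1/√(n−3) = 1/√368 = 0.052129
z-limits: -0.663971 ± 1.645·0.052129 = -0.663971 ± 0.085752 = [-0.749723, -0.578219]
ρ-limits: (tanh -0.749723, tanh -0.578219) = (-0.635, -0.521)

(-0.635, -0.521)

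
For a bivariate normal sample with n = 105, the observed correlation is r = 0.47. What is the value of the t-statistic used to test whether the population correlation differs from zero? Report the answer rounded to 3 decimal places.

1 − r² = 1 − 0.2209 = 0.7791;  √(1−r²) = 0.882666
√(n−2) = √103 = 10.148892
t = r·√(n−2)/√(1−r²) = 0.47 · 10.148892 / 0.882666 = 5.404

5.404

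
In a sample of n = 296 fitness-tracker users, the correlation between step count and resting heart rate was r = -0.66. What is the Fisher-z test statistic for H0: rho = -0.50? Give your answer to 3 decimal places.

z_r = atanh(-0.66) = -0.792814,  z_0 = atanh(-0.50) = -0.549306
SE = 1/√(n−3) = 1/√293 = 0.058421
z = (z_r − z_0)/SE = (-0.792814 − (-0.549306)) / 0.058421 = -0.243508 / 0.058421 = -4.168

-4.168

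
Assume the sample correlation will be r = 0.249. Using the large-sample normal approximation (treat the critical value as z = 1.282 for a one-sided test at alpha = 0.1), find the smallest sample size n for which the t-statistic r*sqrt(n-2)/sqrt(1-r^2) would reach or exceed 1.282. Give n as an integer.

27

r√(n−2)/√(1−r²) ≥ 1.282  ⇔  n−2 ≥ (1.282)²·(1−r²)/r²
(1−r²)/r² = (1−0.062001)/0.062001 = 15.1288
n ≥ 2 + 1.643524·15.1288 = 2 + 24.8645 = 26.8645
⌈26.8645⌉ = 27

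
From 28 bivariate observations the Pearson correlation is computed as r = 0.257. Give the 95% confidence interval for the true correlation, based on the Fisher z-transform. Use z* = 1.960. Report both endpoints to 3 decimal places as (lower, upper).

(-0.128, 0.575)

z_r = atanh(0.257) = 0.262894;  SE = 1/√(n−3) = 1/√25 = 0.200000
z-limits: 0.262894 ± 1.960·0.200000 = 0.262894 ± 0.392000 = [-0.129106, 0.654894]
ρ-limits: (tanh -0.129106, tanh 0.654894) = (-0.128, 0.575)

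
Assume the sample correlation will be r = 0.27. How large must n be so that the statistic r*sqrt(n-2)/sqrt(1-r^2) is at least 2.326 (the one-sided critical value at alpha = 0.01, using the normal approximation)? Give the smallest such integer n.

r√(n−2)/√(1−r²) ≥ 2.326  ⇔  n−2 ≥ (2.326)²·(1−r²)/r²
(1−r²)/r² = (1−0.0729)/0.0729 = 12.7174
n ≥ 2 + 5.410276·12.7174 = 2 + 68.8046 = 70.8046
⌈70.8046⌉ = 71

71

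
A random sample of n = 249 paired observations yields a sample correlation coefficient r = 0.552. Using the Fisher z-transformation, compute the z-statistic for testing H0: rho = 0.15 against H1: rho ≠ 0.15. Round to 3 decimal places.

Fisher z: atanh(0.552) = 0.621253, atanh(0.15) = 0.151140
z = (z_r − z_0)·√(n−3) = (0.621253 − 0.151140)·√246 = 0.470113 · 15.684387 = 7.373

7.373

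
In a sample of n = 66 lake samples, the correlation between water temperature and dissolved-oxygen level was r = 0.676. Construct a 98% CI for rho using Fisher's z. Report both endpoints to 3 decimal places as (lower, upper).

z_r = atanh(0.676) = 0.821711;  SE = 1/√(n−3) = 1/√63 = 0.125988
z-limits: 0.821711 ± 2.326·0.125988 = 0.821711 ± 0.293048 = [0.528663, 1.114759]
ρ-limits: (tanh 0.528663, tanh 1.114759) = (0.484, 0.806)

(0.484, 0.806)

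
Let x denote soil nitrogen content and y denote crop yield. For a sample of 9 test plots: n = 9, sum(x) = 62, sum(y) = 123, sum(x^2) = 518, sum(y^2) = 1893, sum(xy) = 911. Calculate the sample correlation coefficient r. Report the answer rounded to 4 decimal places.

S_xy = nΣxy − ΣxΣy = 9·911 − 62·123 = 8199 − 7626 = 573
S_xx = nΣx² − (Σx)² = 9·518 − 62² = 4662 − 3844 = 818
S_yy = nΣy² − (Σy)² = 9·1893 − 123² = 17037 − 15129 = 1908
r = S_xy / √(S_xx·S_yy) = 573 / √(818·1908) = 573 / √1560744 = 573 / 1249.2974 = 0.4587

0.4587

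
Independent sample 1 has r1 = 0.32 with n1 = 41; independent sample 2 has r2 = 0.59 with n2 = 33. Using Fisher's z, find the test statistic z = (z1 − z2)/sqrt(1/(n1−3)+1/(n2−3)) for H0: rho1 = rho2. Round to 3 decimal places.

-1.417

z1 = atanh(0.32) = 0.331647,  z2 = atanh(0.59) = 0.677666
SE = √(1/(n1−3) + 1/(n2−3)) = √(1/38 + 1/30) = √(0.0263158 + 0.0333333) = √0.0596491 = 0.244232
z = (z1 − z2)/SE = (0.331647 − 0.677666) / 0.244232 = -0.346019 / 0.244232 = -1.417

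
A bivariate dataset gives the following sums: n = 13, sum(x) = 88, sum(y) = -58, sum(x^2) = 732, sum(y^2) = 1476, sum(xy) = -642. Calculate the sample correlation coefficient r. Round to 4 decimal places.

-0.6122

S_xy = nΣxy − ΣxΣy = 13·(-642) − 88·(-58) = -8346 − (-5104) = -3242
S_xx = nΣx² − (Σx)² = 13·732 − 88² = 9516 − 7744 = 1772
S_yy = nΣy² − (Σy)² = 13·1476 − (-58)² = 19188 − 3364 = 15824
r = S_xy / √(S_xx·S_yy) = -3242 / √(1772·15824) = -3242 / √28040128 = -3242 / 5295.2930 = -0.6122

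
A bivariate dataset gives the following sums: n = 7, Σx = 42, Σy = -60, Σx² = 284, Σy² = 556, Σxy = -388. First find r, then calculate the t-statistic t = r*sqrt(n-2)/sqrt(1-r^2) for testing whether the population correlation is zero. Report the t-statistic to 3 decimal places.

Numerator: nΣxy − (Σx)(Σy) = 7·(-388) − (42)(-60) = -196
Denominator: √[(nΣx²−(Σx)²)(nΣy²−(Σy)²)]
  nΣx²−(Σx)² = 7·284 − 1764 = 224;  nΣy²−(Σy)² = 7·556 − 3600 = 292
  √(224·292) = √65408 = 255.7499
r = -196 / 255.7499 = -0.7664
t = r·√(n−2)/√(1−r²) = -0.7664·√5 / √(1−0.587369) = -1.713722 / 0.642364 = -2.668

-2.668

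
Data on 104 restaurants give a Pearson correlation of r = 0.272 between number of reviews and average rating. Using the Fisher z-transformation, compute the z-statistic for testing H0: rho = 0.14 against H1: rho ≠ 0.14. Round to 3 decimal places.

1.388

z_r = atanh(0.272) = 0.279022,  z_0 = atanh(0.14) = 0.140926
SE = 1/√(n−3) = 1/√101 = 0.099504
z = (z_r − z_0)/SE = (0.279022 − 0.140926) / 0.099504 = 0.138096 / 0.099504 = 1.388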